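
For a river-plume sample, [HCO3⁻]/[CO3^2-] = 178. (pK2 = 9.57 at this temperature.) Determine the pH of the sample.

From K2 = [H⁺][CO3^2-]/[HCO3⁻]:  pH = pK2 − log₁₀([HCO3⁻]/[CO3^2-])
log₁₀(178) = +2.250
pH = 9.57 − (+2.250) = 7.32

pH = 7.32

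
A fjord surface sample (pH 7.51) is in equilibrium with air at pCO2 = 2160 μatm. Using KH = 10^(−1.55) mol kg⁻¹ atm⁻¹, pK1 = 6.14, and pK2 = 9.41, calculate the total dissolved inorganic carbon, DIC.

[CO2*] = KH · pCO2 = 10^(−1.55) × 2160×10^-6 = 6.088×10^-5 mol/kg
α₀ = 1/(1 + K1/[H⁺] + K1K2/[H⁺]²) = 1/(1 + 10^+1.37 + 10^-0.53) = 0.04042
DIC = [CO2*]/α₀ = 6.088×10^-5 / 0.04042 = 1.51 mmol/kg

DIC = 1.51 mmol/kg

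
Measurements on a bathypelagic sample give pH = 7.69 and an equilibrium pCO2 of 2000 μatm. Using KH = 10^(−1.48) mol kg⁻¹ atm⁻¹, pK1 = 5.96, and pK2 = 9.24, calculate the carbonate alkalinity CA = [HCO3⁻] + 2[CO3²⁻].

CA = 3.76 mmol/kg

[CO2*] = KH · pCO2 = 10^(−1.48) × 2000×10^-6 = 6.623×10^-5 mol/kg
α₀ = 1/(1 + K1/[H⁺] + K1K2/[H⁺]²) = 1/(1 + 10^+1.73 + 10^+0.18) = 0.01779
DIC = [CO2*]/α₀ = 6.623×10^-5 / 0.01779 = 3.723 mmol/kg
CA = (α₁ + 2α₂)·DIC = (0.9553 + 2×0.02692) × 3.723 = 3.76 mmol/kg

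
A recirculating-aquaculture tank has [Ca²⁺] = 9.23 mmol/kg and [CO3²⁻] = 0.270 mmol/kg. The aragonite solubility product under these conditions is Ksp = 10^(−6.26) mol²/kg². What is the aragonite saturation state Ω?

Ksp = 10^(−6.26) = 5.495×10^-7
Ω = [Ca²⁺][CO3²⁻]/Ksp = (9.23×10^-3)(0.270×10^-3) / 5.495×10^-7 = 4.53

Ω = 4.53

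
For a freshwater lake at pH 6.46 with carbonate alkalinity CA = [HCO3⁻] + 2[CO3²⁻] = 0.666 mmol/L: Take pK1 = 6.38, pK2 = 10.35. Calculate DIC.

CA = [HCO3⁻] + 2[CO3²⁻] = (α₁ + 2α₂)·DIC
At pH 6.46: [H⁺]/K1 = 10^-0.08 = 0.83176, K2/[H⁺] = 10^-3.89 = 0.00012882
α₁ = 1/(1 + 0.83176 + 0.00012882) = 1/1.8319 = 0.5459; α₂ = α₁·K2/[H⁺] = 7.032×10^-5
α₁ + 2α₂ = 0.5460
DIC = CA / (α₁ + 2α₂) = 0.666 / 0.5460 = 1.22 mmol/L

DIC = 1.22 mmol/L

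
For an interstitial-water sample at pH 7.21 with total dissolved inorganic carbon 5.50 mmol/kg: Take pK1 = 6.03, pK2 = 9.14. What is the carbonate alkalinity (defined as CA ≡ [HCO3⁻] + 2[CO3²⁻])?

CA = 5.22 mmol/kg

CA = [HCO3⁻] + 2[CO3²⁻] = (α₁ + 2α₂)·DIC
At pH 7.21: [H⁺]/K1 = 10^-1.18 = 0.066069, K2/[H⁺] = 10^-1.93 = 0.011749
α₁ = 1/(1 + 0.066069 + 0.011749) = 1/1.0778 = 0.9278; α₂ = α₁·K2/[H⁺] = 0.01090
α₁ + 2α₂ = 0.9496
CA = 0.9496 × 5.50 = 5.22 mmol/kg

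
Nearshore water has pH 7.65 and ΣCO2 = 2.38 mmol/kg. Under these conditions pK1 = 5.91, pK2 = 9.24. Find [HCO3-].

α₁ = 1 / (1 + [H⁺]/K1 + K2/[H⁺]) = 1 / (1 + 10^-1.74 + 10^-1.59)
   = 1 / (1 + 0.018197 + 0.025704) = 1/1.0439 = 0.9579
[HCO3⁻] = α₁ × DIC = 0.9579 × 2.38 = 2.28 mmol/kg

[HCO3⁻] = 2.28 mmol/kg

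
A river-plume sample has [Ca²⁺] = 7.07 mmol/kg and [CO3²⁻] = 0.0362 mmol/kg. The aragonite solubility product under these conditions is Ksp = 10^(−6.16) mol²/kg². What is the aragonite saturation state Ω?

Ω = 0.370

Ksp = 10^(−6.16) = 6.918×10^-7
Ω = [Ca²⁺][CO3²⁻]/Ksp = (7.07×10^-3)(0.0362×10^-3) / 6.918×10^-7 = 0.370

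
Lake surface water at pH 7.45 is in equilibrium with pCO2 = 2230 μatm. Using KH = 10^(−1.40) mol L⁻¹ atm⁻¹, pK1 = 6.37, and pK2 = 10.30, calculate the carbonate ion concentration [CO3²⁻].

[CO3²⁻] = 1.51 μmol/L

[CO2*] = KH · pCO2 = 10^(−1.40) × 2230×10^-6 = 8.878×10^-5 mol/L
α₀ = 1/(1 + K1/[H⁺] + K1K2/[H⁺]²) = 1/(1 + 10^+1.08 + 10^-1.77) = 0.07669
DIC = [CO2*]/α₀ = 8.878×10^-5 / 0.07669 = 1.158 mmol/L
[CO3²⁻] = α₂·DIC; α₂ = 0.001302, so [CO3²⁻] = 0.001302 × 1.158 = 0.00151 mmol/L = 1.51 μmol/L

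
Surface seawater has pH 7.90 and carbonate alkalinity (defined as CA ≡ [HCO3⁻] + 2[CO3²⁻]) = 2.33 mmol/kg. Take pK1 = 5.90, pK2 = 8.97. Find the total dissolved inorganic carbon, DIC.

CA = [HCO3⁻] + 2[CO3²⁻] = (α₁ + 2α₂)·DIC
At pH 7.90: [H⁺]/K1 = 10^-2.00 = 0.010000, K2/[H⁺] = 10^-1.07 = 0.085114
α₁ = 1/(1 + 0.010000 + 0.085114) = 1/1.0951 = 0.9131; α₂ = α₁·K2/[H⁺] = 0.07772
α₁ + 2α₂ = 1.0686
DIC = CA / (α₁ + 2α₂) = 2.33 / 1.0686 = 2.18 mmol/kg

DIC = 2.18 mmol/kg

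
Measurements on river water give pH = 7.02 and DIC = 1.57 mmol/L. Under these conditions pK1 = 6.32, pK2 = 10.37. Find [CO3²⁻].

α₂ = 1 / (1 + [H⁺]/K2 + [H⁺]²/(K1K2)) = 1 / (1 + 10^+3.35 + 10^+2.65)
   = 1 / (1 + 2238.7 + 446.68) = 1/2686.4 = 0.0003722
[CO3²⁻] = α₂ × DIC = 0.0003722 × 1.57 = 0.000584 mmol/L = 0.584 μmol/L

[CO3²⁻] = 0.584 μmol/L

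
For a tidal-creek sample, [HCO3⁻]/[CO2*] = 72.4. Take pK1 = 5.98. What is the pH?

From K1 = [H⁺][HCO3⁻]/[CO2*]:  pH = pK1 + log₁₀([HCO3⁻]/[CO2*])
log₁₀(72.4) = +1.860
pH = 5.98 + (+1.860) = 7.84

pH = 7.84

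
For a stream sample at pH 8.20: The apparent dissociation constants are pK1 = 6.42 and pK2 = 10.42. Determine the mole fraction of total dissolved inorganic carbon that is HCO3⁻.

α₁ = 0.978

α₁ = 1 / (1 + [H⁺]/K1 + K2/[H⁺]) = 1 / (1 + 10^-1.78 + 10^-2.22)
   = 1 / (1 + 0.016596 + 0.0060256) = 1/1.0226 = 0.9779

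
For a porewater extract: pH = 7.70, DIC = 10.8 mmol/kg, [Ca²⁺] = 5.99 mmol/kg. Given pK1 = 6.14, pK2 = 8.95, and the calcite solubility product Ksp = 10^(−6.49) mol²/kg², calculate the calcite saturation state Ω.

α₂ = 1 / (1 + [H⁺]/K2 + [H⁺]²/(K1K2)) = 1 / (1 + 10^+1.25 + 10^-0.31)
   = 1 / (1 + 17.783 + 0.48978) = 1/19.273 = 0.05189
[CO3²⁻] = α₂ × DIC = 0.05189 × 10.8 = 0.5604 mmol/kg
Ksp = 10^(−6.49) = 3.236×10^-7
Ω = [Ca²⁺][CO3²⁻]/Ksp = (5.99×10^-3)(5.604×10^-4) / 3.236×10^-7 = 10.4

Ω = 10.4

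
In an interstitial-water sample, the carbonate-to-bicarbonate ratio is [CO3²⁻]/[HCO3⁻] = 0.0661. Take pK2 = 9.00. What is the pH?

pH = 7.82

From K2 = [H⁺][CO3²⁻]/[HCO3⁻]:  pH = pK2 + log₁₀([CO3²⁻]/[HCO3⁻])
log₁₀(0.0661) = -1.180
pH = 9.00 + (-1.180) = 7.82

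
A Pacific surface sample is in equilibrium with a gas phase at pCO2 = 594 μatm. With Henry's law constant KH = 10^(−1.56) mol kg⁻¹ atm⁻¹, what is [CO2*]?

[CO2*] = 16.4 μmol/kg

KH = 10^(−1.56) = 2.754×10^-2 mol kg⁻¹ atm⁻¹
[CO2*] = KH · pCO2 = 2.754×10^-2 × 594×10^-6 atm = 1.64×10^-5 mol/kg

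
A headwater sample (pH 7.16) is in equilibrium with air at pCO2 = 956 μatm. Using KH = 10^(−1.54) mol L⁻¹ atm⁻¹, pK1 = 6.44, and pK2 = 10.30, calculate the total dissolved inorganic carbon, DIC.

DIC = 0.172 mmol/L

[CO2*] = KH · pCO2 = 10^(−1.54) × 956×10^-6 = 2.757×10^-5 mol/L
α₀ = 1/(1 + K1/[H⁺] + K1K2/[H⁺]²) = 1/(1 + 10^+0.72 + 10^-2.42) = 0.1600
DIC = [CO2*]/α₀ = 2.757×10^-5 / 0.1600 = 0.172 mmol/L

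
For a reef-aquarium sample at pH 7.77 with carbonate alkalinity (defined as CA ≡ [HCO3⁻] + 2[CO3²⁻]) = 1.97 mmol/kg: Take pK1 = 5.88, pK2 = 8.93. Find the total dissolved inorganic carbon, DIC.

CA = [HCO3⁻] + 2[CO3²⁻] = (α₁ + 2α₂)·DIC
At pH 7.77: [H⁺]/K1 = 10^-1.89 = 0.012882, K2/[H⁺] = 10^-1.16 = 0.069183
α₁ = 1/(1 + 0.012882 + 0.069183) = 1/1.0821 = 0.9242; α₂ = α₁·K2/[H⁺] = 0.06394
α₁ + 2α₂ = 1.0520
DIC = CA / (α₁ + 2α₂) = 1.97 / 1.0520 = 1.87 mmol/kg

DIC = 1.87 mmol/kg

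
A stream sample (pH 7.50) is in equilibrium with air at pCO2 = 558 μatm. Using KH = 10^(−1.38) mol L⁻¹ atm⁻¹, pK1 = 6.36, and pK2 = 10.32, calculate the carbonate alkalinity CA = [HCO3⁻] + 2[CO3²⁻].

CA = 0.322 mmol/L

[CO2*] = KH · pCO2 = 10^(−1.38) × 558×10^-6 = 2.326×10^-5 mol/L
α₀ = 1/(1 + K1/[H⁺] + K1K2/[H⁺]²) = 1/(1 + 10^+1.14 + 10^-1.68) = 0.06745
DIC = [CO2*]/α₀ = 2.326×10^-5 / 0.06745 = 0.3448 mmol/L
CA = (α₁ + 2α₂)·DIC = (0.9311 + 2×0.001409) × 0.3448 = 0.322 mmol/L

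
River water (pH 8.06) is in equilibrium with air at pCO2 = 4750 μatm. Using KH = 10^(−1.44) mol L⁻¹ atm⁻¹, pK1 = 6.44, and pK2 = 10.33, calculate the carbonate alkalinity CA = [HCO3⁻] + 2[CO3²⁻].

CA = 7.27 mmol/L

[CO2*] = KH · pCO2 = 10^(−1.44) × 4750×10^-6 = 1.725×10^-4 mol/L
α₀ = 1/(1 + K1/[H⁺] + K1K2/[H⁺]²) = 1/(1 + 10^+1.62 + 10^-0.65) = 0.02330
DIC = [CO2*]/α₀ = 1.725×10^-4 / 0.02330 = 7.400 mmol/L
CA = (α₁ + 2α₂)·DIC = (0.9715 + 2×0.005217) × 7.400 = 7.27 mmol/L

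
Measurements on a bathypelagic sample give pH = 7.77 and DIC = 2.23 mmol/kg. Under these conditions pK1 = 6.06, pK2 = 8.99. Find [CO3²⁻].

[CO3²⁻] = 0.124 mmol/kg

α₂ = 1 / (1 + [H⁺]/K2 + [H⁺]²/(K1K2)) = 1 / (1 + 10^+1.22 + 10^-0.49)
   = 1 / (1 + 16.596 + 0.32359) = 1/17.919 = 0.05581
[CO3²⁻] = α₂ × DIC = 0.05581 × 2.23 = 0.124 mmol/kg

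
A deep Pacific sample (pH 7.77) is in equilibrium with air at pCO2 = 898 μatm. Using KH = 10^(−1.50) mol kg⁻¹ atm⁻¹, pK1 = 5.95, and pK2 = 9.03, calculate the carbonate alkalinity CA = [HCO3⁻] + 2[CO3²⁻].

[CO2*] = KH · pCO2 = 10^(−1.50) × 898×10^-6 = 2.840×10^-5 mol/kg
α₀ = 1/(1 + K1/[H⁺] + K1K2/[H⁺]²) = 1/(1 + 10^+1.82 + 10^+0.56) = 0.01414
DIC = [CO2*]/α₀ = 2.840×10^-5 / 0.01414 = 2.008 mmol/kg
CA = (α₁ + 2α₂)·DIC = (0.9345 + 2×0.05135) × 2.008 = 2.08 mmol/kg

CA = 2.08 mmol/kg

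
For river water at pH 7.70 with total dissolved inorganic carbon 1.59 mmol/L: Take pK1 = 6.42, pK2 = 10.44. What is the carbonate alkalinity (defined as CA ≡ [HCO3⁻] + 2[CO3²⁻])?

CA = [HCO3⁻] + 2[CO3²⁻] = (α₁ + 2α₂)·DIC
At pH 7.70: [H⁺]/K1 = 10^-1.28 = 0.052481, K2/[H⁺] = 10^-2.74 = 0.0018197
α₁ = 1/(1 + 0.052481 + 0.0018197) = 1/1.0543 = 0.9485; α₂ = α₁·K2/[H⁺] = 0.001726
α₁ + 2α₂ = 0.9519
CA = 0.9519 × 1.59 = 1.51 mmol/L

CA = 1.51 mmol/L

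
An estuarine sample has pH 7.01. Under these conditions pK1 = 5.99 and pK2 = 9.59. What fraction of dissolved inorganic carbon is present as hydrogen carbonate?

α₁ = 1 / (1 + [H⁺]/K1 + K2/[H⁺]) = 1 / (1 + 10^-1.02 + 10^-2.58)
   = 1 / (1 + 0.095499 + 0.0026303) = 1/1.0981 = 0.9106

α₁ = 0.911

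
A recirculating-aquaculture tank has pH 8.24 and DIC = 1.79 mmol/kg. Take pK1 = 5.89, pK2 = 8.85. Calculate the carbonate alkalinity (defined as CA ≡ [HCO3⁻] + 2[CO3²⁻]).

CA = 2.14 mmol/kg

CA = [HCO3⁻] + 2[CO3²⁻] = (α₁ + 2α₂)·DIC
At pH 8.24: [H⁺]/K1 = 10^-2.35 = 0.0044668, K2/[H⁺] = 10^-0.61 = 0.24547
α₁ = 1/(1 + 0.0044668 + 0.24547) = 1/1.2499 = 0.8000; α₂ = α₁·K2/[H⁺] = 0.1964
α₁ + 2α₂ = 1.1928
CA = 1.1928 × 1.79 = 2.14 mmol/kg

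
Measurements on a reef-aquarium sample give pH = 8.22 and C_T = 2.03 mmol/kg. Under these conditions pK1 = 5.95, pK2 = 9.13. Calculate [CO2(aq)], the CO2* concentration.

α₀ = 1 / (1 + K1/[H⁺] + K1K2/[H⁺]²) = 1 / (1 + 10^+2.27 + 10^+1.36)
   = 1 / (1 + 186.21 + 22.909) = 1/210.12 = 0.004759
[CO2*] = α₀ × DIC = 0.004759 × 2.03 = 0.00966 mmol/kg = 9.66 μmol/kg

[CO2*] = 9.66 μmol/kg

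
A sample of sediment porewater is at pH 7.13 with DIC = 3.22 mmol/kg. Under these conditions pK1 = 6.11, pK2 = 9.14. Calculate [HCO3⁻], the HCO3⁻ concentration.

α₁ = 1 / (1 + [H⁺]/K1 + K2/[H⁺]) = 1 / (1 + 10^-1.02 + 10^-2.01)
   = 1 / (1 + 0.095499 + 0.0097724) = 1/1.1053 = 0.9048
[HCO3⁻] = α₁ × DIC = 0.9048 × 3.22 = 2.91 mmol/kg

[HCO3⁻] = 2.91 mmol/kg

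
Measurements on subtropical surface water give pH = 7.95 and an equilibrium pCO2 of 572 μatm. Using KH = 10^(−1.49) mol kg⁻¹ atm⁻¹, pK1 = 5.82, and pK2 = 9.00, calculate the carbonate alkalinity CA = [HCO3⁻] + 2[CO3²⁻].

CA = 2.94 mmol/kg

[CO2*] = KH · pCO2 = 10^(−1.49) × 572×10^-6 = 1.851×10^-5 mol/kg
α₀ = 1/(1 + K1/[H⁺] + K1K2/[H⁺]²) = 1/(1 + 10^+2.13 + 10^+1.08) = 0.006760
DIC = [CO2*]/α₀ = 1.851×10^-5 / 0.006760 = 2.738 mmol/kg
CA = (α₁ + 2α₂)·DIC = (0.9120 + 2×0.08128) × 2.738 = 2.94 mmol/kg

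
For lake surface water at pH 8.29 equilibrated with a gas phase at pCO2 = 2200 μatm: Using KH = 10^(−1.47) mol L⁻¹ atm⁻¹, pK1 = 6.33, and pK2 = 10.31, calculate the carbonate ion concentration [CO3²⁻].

[CO3²⁻] = 0.0649 mmol/L

[CO2*] = KH · pCO2 = 10^(−1.47) × 2200×10^-6 = 7.455×10^-5 mol/L
α₀ = 1/(1 + K1/[H⁺] + K1K2/[H⁺]²) = 1/(1 + 10^+1.96 + 10^-0.06) = 0.01074
DIC = [CO2*]/α₀ = 7.455×10^-5 / 0.01074 = 6.938 mmol/L
[CO3²⁻] = α₂·DIC; α₂ = 0.009358, so [CO3²⁻] = 0.009358 × 6.938 = 0.0649 mmol/L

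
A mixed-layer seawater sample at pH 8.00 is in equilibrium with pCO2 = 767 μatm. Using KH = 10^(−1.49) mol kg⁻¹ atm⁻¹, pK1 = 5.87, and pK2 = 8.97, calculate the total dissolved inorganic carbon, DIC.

[CO2*] = KH · pCO2 = 10^(−1.49) × 767×10^-6 = 2.482×10^-5 mol/kg
α₀ = 1/(1 + K1/[H⁺] + K1K2/[H⁺]²) = 1/(1 + 10^+2.13 + 10^+1.16) = 0.006651
DIC = [CO2*]/α₀ = 2.482×10^-5 / 0.006651 = 3.73 mmol/kg

DIC = 3.73 mmol/kg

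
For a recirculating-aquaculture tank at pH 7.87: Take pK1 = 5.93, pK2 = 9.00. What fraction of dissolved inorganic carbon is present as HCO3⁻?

α₁ = 1 / (1 + [H⁺]/K1 + K2/[H⁺]) = 1 / (1 + 10^-1.94 + 10^-1.13)
   = 1 / (1 + 0.011482 + 0.074131) = 1/1.0856 = 0.9211

α₁ = 0.921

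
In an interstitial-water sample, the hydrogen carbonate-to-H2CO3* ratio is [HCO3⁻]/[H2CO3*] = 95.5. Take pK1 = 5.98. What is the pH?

pH = 7.96

From K1 = [H⁺][HCO3⁻]/[H2CO3*]:  pH = pK1 + log₁₀([HCO3⁻]/[H2CO3*])
log₁₀(95.5) = +1.980
pH = 5.98 + (+1.980) = 7.96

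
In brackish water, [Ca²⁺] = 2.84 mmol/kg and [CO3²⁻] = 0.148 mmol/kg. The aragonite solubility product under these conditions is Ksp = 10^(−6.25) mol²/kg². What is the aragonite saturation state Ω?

Ω = 0.747

Ksp = 10^(−6.25) = 5.623×10^-7
Ω = [Ca²⁺][CO3²⁻]/Ksp = (2.84×10^-3)(0.148×10^-3) / 5.623×10^-7 = 0.747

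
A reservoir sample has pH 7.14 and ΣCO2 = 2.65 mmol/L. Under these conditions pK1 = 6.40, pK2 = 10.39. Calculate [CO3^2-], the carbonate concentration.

α₂ = 1 / (1 + [H⁺]/K2 + [H⁺]²/(K1K2)) = 1 / (1 + 10^+3.25 + 10^+2.51)
   = 1 / (1 + 1778.3 + 323.59) = 1/2102.9 = 0.0004755
[CO3²⁻] = α₂ × DIC = 0.0004755 × 2.65 = 0.00126 mmol/L = 1.26 μmol/L

[CO3²⁻] = 1.26 μmol/L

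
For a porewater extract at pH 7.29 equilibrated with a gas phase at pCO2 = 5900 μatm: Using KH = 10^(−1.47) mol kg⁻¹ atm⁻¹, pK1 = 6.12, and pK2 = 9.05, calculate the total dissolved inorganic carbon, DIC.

DIC = 3.21 mmol/kg

[CO2*] = KH · pCO2 = 10^(−1.47) × 5900×10^-6 = 1.999×10^-4 mol/kg
α₀ = 1/(1 + K1/[H⁺] + K1K2/[H⁺]²) = 1/(1 + 10^+1.17 + 10^-0.59) = 0.06231
DIC = [CO2*]/α₀ = 1.999×10^-4 / 0.06231 = 3.21 mmol/kg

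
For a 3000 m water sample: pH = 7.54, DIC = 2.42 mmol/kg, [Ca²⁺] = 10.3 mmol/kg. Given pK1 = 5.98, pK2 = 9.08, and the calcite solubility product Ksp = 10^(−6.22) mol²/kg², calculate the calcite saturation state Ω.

α₂ = 1 / (1 + [H⁺]/K2 + [H⁺]²/(K1K2)) = 1 / (1 + 10^+1.54 + 10^-0.02)
   = 1 / (1 + 34.674 + 0.95499) = 1/36.629 = 0.02730
[CO3²⁻] = α₂ × DIC = 0.02730 × 2.42 = 0.06607 mmol/kg
Ksp = 10^(−6.22) = 6.026×10^-7
Ω = [Ca²⁺][CO3²⁻]/Ksp = (10.3×10^-3)(6.607×10^-5) / 6.026×10^-7 = 1.13

Ω = 1.13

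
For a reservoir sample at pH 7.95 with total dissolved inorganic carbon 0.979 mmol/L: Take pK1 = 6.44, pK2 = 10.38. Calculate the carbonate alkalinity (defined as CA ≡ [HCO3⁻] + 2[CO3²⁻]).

CA = [HCO3⁻] + 2[CO3²⁻] = (α₁ + 2α₂)·DIC
At pH 7.95: [H⁺]/K1 = 10^-1.51 = 0.030903, K2/[H⁺] = 10^-2.43 = 0.0037154
α₁ = 1/(1 + 0.030903 + 0.0037154) = 1/1.0346 = 0.9665; α₂ = α₁·K2/[H⁺] = 0.003591
α₁ + 2α₂ = 0.9737
CA = 0.9737 × 0.979 = 0.953 mmol/L

CA = 0.953 mmol/L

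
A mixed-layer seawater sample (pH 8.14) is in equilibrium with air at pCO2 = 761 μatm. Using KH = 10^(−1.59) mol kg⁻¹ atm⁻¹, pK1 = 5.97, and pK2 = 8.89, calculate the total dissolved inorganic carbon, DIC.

DIC = 3.43 mmol/kg

[CO2*] = KH · pCO2 = 10^(−1.59) × 761×10^-6 = 1.956×10^-5 mol/kg
α₀ = 1/(1 + K1/[H⁺] + K1K2/[H⁺]²) = 1/(1 + 10^+2.17 + 10^+1.42) = 0.005707
DIC = [CO2*]/α₀ = 1.956×10^-5 / 0.005707 = 3.43 mmol/kg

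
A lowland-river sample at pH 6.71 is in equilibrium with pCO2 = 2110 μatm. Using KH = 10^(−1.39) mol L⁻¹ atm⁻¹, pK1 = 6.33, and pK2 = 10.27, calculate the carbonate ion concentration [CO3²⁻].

[CO3²⁻] = 0.0568 μmol/L

[CO2*] = KH · pCO2 = 10^(−1.39) × 2110×10^-6 = 8.596×10^-5 mol/L
α₀ = 1/(1 + K1/[H⁺] + K1K2/[H⁺]²) = 1/(1 + 10^+0.38 + 10^-3.18) = 0.2942
DIC = [CO2*]/α₀ = 8.596×10^-5 / 0.2942 = 0.2922 mmol/L
[CO3²⁻] = α₂·DIC; α₂ = 0.0001944, so [CO3²⁻] = 0.0001944 × 0.2922 = 5.68×10^-5 mmol/L = 0.0568 μmol/L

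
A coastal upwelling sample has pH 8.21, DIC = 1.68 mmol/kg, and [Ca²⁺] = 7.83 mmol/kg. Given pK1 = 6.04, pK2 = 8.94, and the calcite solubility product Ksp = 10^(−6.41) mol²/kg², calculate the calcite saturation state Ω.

Ω = 5.28

α₂ = 1 / (1 + [H⁺]/K2 + [H⁺]²/(K1K2)) = 1 / (1 + 10^+0.73 + 10^-1.44)
   = 1 / (1 + 5.3703 + 0.036308) = 1/6.4066 = 0.1561
[CO3²⁻] = α₂ × DIC = 0.1561 × 1.68 = 0.2622 mmol/kg
Ksp = 10^(−6.41) = 3.890×10^-7
Ω = [Ca²⁺][CO3²⁻]/Ksp = (7.83×10^-3)(2.622×10^-4) / 3.890×10^-7 = 5.28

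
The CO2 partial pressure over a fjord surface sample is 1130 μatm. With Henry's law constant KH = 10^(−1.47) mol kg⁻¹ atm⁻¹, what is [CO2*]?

[CO2*] = 38.3 μmol/kg

KH = 10^(−1.47) = 3.388×10^-2 mol kg⁻¹ atm⁻¹
[CO2*] = KH · pCO2 = 3.388×10^-2 × 1130×10^-6 atm = 3.83×10^-5 mol/kg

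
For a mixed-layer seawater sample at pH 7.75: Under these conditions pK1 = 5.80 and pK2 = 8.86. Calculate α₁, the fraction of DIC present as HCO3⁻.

α₁ = 0.918

α₁ = 1 / (1 + [H⁺]/K1 + K2/[H⁺]) = 1 / (1 + 10^-1.95 + 10^-1.11)
   = 1 / (1 + 0.011220 + 0.077625) = 1/1.0888 = 0.9184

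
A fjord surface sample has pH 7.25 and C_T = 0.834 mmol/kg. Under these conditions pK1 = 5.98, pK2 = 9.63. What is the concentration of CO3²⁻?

α₂ = 1 / (1 + [H⁺]/K2 + [H⁺]²/(K1K2)) = 1 / (1 + 10^+2.38 + 10^+1.11)
   = 1 / (1 + 239.88 + 12.882) = 1/253.77 = 0.003941
[CO3²⁻] = α₂ × DIC = 0.003941 × 0.834 = 0.00329 mmol/kg = 3.29 μmol/kg

[CO3²⁻] = 3.29 μmol/kg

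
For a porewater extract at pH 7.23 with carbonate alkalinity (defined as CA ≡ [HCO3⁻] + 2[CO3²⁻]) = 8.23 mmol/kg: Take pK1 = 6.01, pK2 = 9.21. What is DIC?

DIC = 8.63 mmol/kg

CA = [HCO3⁻] + 2[CO3²⁻] = (α₁ + 2α₂)·DIC
At pH 7.23: [H⁺]/K1 = 10^-1.22 = 0.060256, K2/[H⁺] = 10^-1.98 = 0.010471
α₁ = 1/(1 + 0.060256 + 0.010471) = 1/1.0707 = 0.9339; α₂ = α₁·K2/[H⁺] = 0.009780
α₁ + 2α₂ = 0.9535
DIC = CA / (α₁ + 2α₂) = 8.23 / 0.9535 = 8.63 mmol/kg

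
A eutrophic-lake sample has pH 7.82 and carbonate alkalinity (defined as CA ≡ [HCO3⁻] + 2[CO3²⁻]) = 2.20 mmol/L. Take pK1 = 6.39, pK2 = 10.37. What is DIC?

DIC = 2.28 mmol/L

CA = [HCO3⁻] + 2[CO3²⁻] = (α₁ + 2α₂)·DIC
At pH 7.82: [H⁺]/K1 = 10^-1.43 = 0.037154, K2/[H⁺] = 10^-2.55 = 0.0028184
α₁ = 1/(1 + 0.037154 + 0.0028184) = 1/1.0400 = 0.9616; α₂ = α₁·K2/[H⁺] = 0.002710
α₁ + 2α₂ = 0.9670
DIC = CA / (α₁ + 2α₂) = 2.20 / 0.9670 = 2.28 mmol/L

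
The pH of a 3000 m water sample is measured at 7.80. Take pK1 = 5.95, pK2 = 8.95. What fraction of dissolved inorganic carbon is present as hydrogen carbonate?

α₁ = 0.922

α₁ = 1 / (1 + [H⁺]/K1 + K2/[H⁺]) = 1 / (1 + 10^-1.85 + 10^-1.15)
   = 1 / (1 + 0.014125 + 0.070795) = 1/1.0849 = 0.9217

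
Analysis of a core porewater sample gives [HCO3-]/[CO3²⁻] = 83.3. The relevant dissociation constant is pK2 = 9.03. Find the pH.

pH = 7.11

From K2 = [H⁺][CO3²⁻]/[HCO3-]:  pH = pK2 − log₁₀([HCO3-]/[CO3²⁻])
log₁₀(83.3) = +1.921
pH = 9.03 − (+1.921) = 7.11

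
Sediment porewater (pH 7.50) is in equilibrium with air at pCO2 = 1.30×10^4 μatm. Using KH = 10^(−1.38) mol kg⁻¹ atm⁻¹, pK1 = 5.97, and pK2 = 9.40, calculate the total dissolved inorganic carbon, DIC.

DIC = 19.1 mmol/kg

[CO2*] = KH · pCO2 = 10^(−1.38) × 1.30×10^4×10^-6 = 5.419×10^-4 mol/kg
α₀ = 1/(1 + K1/[H⁺] + K1K2/[H⁺]²) = 1/(1 + 10^+1.53 + 10^-0.37) = 0.02832
DIC = [CO2*]/α₀ = 5.419×10^-4 / 0.02832 = 19.1 mmol/kg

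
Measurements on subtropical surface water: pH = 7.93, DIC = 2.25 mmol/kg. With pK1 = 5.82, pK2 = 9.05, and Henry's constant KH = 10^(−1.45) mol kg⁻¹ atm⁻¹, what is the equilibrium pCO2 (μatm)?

pCO2 = 454 μatm

α₀ = 1 / (1 + K1/[H⁺] + K1K2/[H⁺]²) = 1 / (1 + 10^+2.11 + 10^+0.99)
   = 1 / (1 + 128.82 + 9.7724) = 1/139.60 = 0.007163
[CO2*] = α₀ × DIC = 0.007163 × 2.25 = 0.01612 mmol/kg = 16.12 μmol/kg
pCO2 = [CO2*]/KH = 1.612×10^-5 / 3.548×10^-2 = 454 μatm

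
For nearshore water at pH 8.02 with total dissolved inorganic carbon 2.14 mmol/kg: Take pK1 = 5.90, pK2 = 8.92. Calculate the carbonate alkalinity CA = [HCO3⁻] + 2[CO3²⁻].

CA = 2.36 mmol/kg

CA = [HCO3⁻] + 2[CO3²⁻] = (α₁ + 2α₂)·DIC
At pH 8.02: [H⁺]/K1 = 10^-2.12 = 0.0075858, K2/[H⁺] = 10^-0.90 = 0.12589
α₁ = 1/(1 + 0.0075858 + 0.12589) = 1/1.1335 = 0.8822; α₂ = α₁·K2/[H⁺] = 0.1111
α₁ + 2α₂ = 1.1044
CA = 1.1044 × 2.14 = 2.36 mmol/kg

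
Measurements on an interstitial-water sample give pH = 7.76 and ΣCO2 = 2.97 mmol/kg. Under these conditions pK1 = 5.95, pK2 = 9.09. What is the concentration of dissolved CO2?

α₀ = 1 / (1 + K1/[H⁺] + K1K2/[H⁺]²) = 1 / (1 + 10^+1.81 + 10^+0.48)
   = 1 / (1 + 64.565 + 3.0200) = 1/68.585 = 0.01458
[CO2*] = α₀ × DIC = 0.01458 × 2.97 = 0.0433 mmol/kg

[CO2*] = 0.0433 mmol/kg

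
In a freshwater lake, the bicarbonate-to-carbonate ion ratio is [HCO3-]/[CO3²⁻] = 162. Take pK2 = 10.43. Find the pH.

pH = 8.22

From K2 = [H⁺][CO3²⁻]/[HCO3-]:  pH = pK2 − log₁₀([HCO3-]/[CO3²⁻])
log₁₀(162) = +2.210
pH = 10.43 − (+2.210) = 8.22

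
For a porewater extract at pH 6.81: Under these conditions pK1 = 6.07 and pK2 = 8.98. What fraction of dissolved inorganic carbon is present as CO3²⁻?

α₂ = 1 / (1 + [H⁺]/K2 + [H⁺]²/(K1K2)) = 1 / (1 + 10^+2.17 + 10^+1.43)
   = 1 / (1 + 147.91 + 26.915) = 1/175.83 = 0.005687

α₂ = 0.00569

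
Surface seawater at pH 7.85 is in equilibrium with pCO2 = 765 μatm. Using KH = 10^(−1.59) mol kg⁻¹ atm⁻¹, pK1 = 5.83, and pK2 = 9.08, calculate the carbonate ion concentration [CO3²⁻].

[CO2*] = KH · pCO2 = 10^(−1.59) × 765×10^-6 = 1.966×10^-5 mol/kg
α₀ = 1/(1 + K1/[H⁺] + K1K2/[H⁺]²) = 1/(1 + 10^+2.02 + 10^+0.79) = 0.008938
DIC = [CO2*]/α₀ = 1.966×10^-5 / 0.008938 = 2.200 mmol/kg
[CO3²⁻] = α₂·DIC; α₂ = 0.05511, so [CO3²⁻] = 0.05511 × 2.200 = 0.121 mmol/kg

[CO3²⁻] = 0.121 mmol/kg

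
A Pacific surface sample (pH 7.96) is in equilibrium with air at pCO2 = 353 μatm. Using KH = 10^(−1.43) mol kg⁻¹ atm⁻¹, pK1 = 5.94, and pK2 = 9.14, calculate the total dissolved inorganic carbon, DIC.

DIC = 1.48 mmol/kg

[CO2*] = KH · pCO2 = 10^(−1.43) × 353×10^-6 = 1.312×10^-5 mol/kg
α₀ = 1/(1 + K1/[H⁺] + K1K2/[H⁺]²) = 1/(1 + 10^+2.02 + 10^+0.84) = 0.008879
DIC = [CO2*]/α₀ = 1.312×10^-5 / 0.008879 = 1.48 mmol/kg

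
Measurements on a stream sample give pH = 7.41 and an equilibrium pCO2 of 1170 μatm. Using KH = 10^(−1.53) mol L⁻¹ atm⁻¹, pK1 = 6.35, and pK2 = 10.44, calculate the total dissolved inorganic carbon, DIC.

DIC = 0.431 mmol/L

[CO2*] = KH · pCO2 = 10^(−1.53) × 1170×10^-6 = 3.453×10^-5 mol/L
α₀ = 1/(1 + K1/[H⁺] + K1K2/[H⁺]²) = 1/(1 + 10^+1.06 + 10^-1.97) = 0.08005
DIC = [CO2*]/α₀ = 3.453×10^-5 / 0.08005 = 0.431 mmol/L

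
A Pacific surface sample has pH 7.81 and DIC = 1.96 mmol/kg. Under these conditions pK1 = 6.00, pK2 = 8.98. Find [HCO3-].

α₁ = 1 / (1 + [H⁺]/K1 + K2/[H⁺]) = 1 / (1 + 10^-1.81 + 10^-1.17)
   = 1 / (1 + 0.015488 + 0.067608) = 1/1.0831 = 0.9233
[HCO3⁻] = α₁ × DIC = 0.9233 × 1.96 = 1.81 mmol/kg

[HCO3⁻] = 1.81 mmol/kg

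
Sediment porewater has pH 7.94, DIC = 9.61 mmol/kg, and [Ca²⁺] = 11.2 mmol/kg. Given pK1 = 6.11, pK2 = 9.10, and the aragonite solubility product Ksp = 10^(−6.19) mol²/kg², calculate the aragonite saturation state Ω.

Ω = 10.6

α₂ = 1 / (1 + [H⁺]/K2 + [H⁺]²/(K1K2)) = 1 / (1 + 10^+1.16 + 10^-0.67)
   = 1 / (1 + 14.454 + 0.21380) = 1/15.668 = 0.06382
[CO3²⁻] = α₂ × DIC = 0.06382 × 9.61 = 0.6133 mmol/kg
Ksp = 10^(−6.19) = 6.457×10^-7
Ω = [Ca²⁺][CO3²⁻]/Ksp = (11.2×10^-3)(6.133×10^-4) / 6.457×10^-7 = 10.6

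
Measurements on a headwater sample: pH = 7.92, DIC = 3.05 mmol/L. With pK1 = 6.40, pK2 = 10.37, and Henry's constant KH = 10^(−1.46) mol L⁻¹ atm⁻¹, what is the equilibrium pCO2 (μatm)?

pCO2 = 2570 μatm

α₀ = 1 / (1 + K1/[H⁺] + K1K2/[H⁺]²) = 1 / (1 + 10^+1.52 + 10^-0.93)
   = 1 / (1 + 33.113 + 0.11749) = 1/34.231 = 0.02921
[CO2*] = α₀ × DIC = 0.02921 × 3.05 = 0.08910 mmol/L
pCO2 = [CO2*]/KH = 8.910×10^-5 / 3.467×10^-2 = 2570 μatm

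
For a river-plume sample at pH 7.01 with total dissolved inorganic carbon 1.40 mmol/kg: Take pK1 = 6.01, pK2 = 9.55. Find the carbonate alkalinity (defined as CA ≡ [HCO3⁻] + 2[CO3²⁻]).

CA = 1.28 mmol/kg

CA = [HCO3⁻] + 2[CO3²⁻] = (α₁ + 2α₂)·DIC
At pH 7.01: [H⁺]/K1 = 10^-1.00 = 0.10000, K2/[H⁺] = 10^-2.54 = 0.0028840
α₁ = 1/(1 + 0.10000 + 0.0028840) = 1/1.1029 = 0.9067; α₂ = α₁·K2/[H⁺] = 0.002615
α₁ + 2α₂ = 0.9119
CA = 0.9119 × 1.40 = 1.28 mmol/kg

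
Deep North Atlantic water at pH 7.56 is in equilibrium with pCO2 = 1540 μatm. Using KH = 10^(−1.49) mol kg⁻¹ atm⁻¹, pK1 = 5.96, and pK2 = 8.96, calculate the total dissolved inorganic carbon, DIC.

DIC = 2.11 mmol/kg

[CO2*] = KH · pCO2 = 10^(−1.49) × 1540×10^-6 = 4.983×10^-5 mol/kg
α₀ = 1/(1 + K1/[H⁺] + K1K2/[H⁺]²) = 1/(1 + 10^+1.60 + 10^+0.20) = 0.02359
DIC = [CO2*]/α₀ = 4.983×10^-5 / 0.02359 = 2.11 mmol/kg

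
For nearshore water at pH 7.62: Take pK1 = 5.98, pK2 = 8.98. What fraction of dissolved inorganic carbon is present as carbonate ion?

α₂ = 1 / (1 + [H⁺]/K2 + [H⁺]²/(K1K2)) = 1 / (1 + 10^+1.36 + 10^-0.28)
   = 1 / (1 + 22.909 + 0.52481) = 1/24.433 = 0.04093

α₂ = 0.0409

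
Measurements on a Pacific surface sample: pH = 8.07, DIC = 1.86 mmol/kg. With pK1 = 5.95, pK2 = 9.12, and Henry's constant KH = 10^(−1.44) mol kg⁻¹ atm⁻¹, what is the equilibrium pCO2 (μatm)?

pCO2 = 354 μatm

α₀ = 1 / (1 + K1/[H⁺] + K1K2/[H⁺]²) = 1 / (1 + 10^+2.12 + 10^+1.07)
   = 1 / (1 + 131.83 + 11.749) = 1/144.57 = 0.006917
[CO2*] = α₀ × DIC = 0.006917 × 1.86 = 0.01287 mmol/kg = 12.87 μmol/kg
pCO2 = [CO2*]/KH = 1.287×10^-5 / 3.631×10^-2 = 354 μatm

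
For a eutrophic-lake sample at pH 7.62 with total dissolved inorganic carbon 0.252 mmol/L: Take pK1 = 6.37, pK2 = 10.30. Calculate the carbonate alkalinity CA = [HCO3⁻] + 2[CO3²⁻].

CA = 0.239 mmol/L

CA = [HCO3⁻] + 2[CO3²⁻] = (α₁ + 2α₂)·DIC
At pH 7.62: [H⁺]/K1 = 10^-1.25 = 0.056234, K2/[H⁺] = 10^-2.68 = 0.0020893
α₁ = 1/(1 + 0.056234 + 0.0020893) = 1/1.0583 = 0.9449; α₂ = α₁·K2/[H⁺] = 0.001974
α₁ + 2α₂ = 0.9488
CA = 0.9488 × 0.252 = 0.239 mmol/L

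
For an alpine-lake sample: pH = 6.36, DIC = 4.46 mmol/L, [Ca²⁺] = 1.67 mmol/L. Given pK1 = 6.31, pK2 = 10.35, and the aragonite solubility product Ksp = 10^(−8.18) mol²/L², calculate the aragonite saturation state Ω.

α₂ = 1 / (1 + [H⁺]/K2 + [H⁺]²/(K1K2)) = 1 / (1 + 10^+3.99 + 10^+3.94)
   = 1 / (1 + 9772.4 + 8709.6) = 1/1.8483×10^4 = 5.410×10^-5
[CO3²⁻] = α₂ × DIC = 5.410×10^-5 × 4.46 = 0.0002413 mmol/L = 0.2413 μmol/L
Ksp = 10^(−8.18) = 6.607×10^-9
Ω = [Ca²⁺][CO3²⁻]/Ksp = (1.67×10^-3)(2.413×10^-7) / 6.607×10^-9 = 0.0610

Ω = 0.0610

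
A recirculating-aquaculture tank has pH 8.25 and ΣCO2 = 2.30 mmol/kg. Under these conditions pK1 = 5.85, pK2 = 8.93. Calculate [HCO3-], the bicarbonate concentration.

[HCO3⁻] = 1.90 mmol/kg

α₁ = 1 / (1 + [H⁺]/K1 + K2/[H⁺]) = 1 / (1 + 10^-2.40 + 10^-0.68)
   = 1 / (1 + 0.0039811 + 0.20893) = 1/1.2129 = 0.8245
[HCO3⁻] = α₁ × DIC = 0.8245 × 2.30 = 1.90 mmol/kg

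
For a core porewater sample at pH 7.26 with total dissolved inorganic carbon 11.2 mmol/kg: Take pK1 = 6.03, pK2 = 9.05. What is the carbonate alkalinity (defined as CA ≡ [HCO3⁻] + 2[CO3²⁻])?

CA = [HCO3⁻] + 2[CO3²⁻] = (α₁ + 2α₂)·DIC
At pH 7.26: [H⁺]/K1 = 10^-1.23 = 0.058884, K2/[H⁺] = 10^-1.79 = 0.016218
α₁ = 1/(1 + 0.058884 + 0.016218) = 1/1.0751 = 0.9301; α₂ = α₁·K2/[H⁺] = 0.01509
α₁ + 2α₂ = 0.9603
CA = 0.9603 × 11.2 = 10.8 mmol/kg

CA = 10.8 mmol/kg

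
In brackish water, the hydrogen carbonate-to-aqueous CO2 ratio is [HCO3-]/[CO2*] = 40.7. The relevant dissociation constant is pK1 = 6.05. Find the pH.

From K1 = [H⁺][HCO3-]/[CO2*]:  pH = pK1 + log₁₀([HCO3-]/[CO2*])
log₁₀(40.7) = +1.610
pH = 6.05 + (+1.610) = 7.66

pH = 7.66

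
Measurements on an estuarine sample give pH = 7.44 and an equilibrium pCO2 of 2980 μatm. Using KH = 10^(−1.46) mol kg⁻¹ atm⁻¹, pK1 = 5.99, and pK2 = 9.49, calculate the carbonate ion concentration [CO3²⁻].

[CO2*] = KH · pCO2 = 10^(−1.46) × 2980×10^-6 = 1.033×10^-4 mol/kg
α₀ = 1/(1 + K1/[H⁺] + K1K2/[H⁺]²) = 1/(1 + 10^+1.45 + 10^-0.60) = 0.03397
DIC = [CO2*]/α₀ = 1.033×10^-4 / 0.03397 = 3.041 mmol/kg
[CO3²⁻] = α₂·DIC; α₂ = 0.008534, so [CO3²⁻] = 0.008534 × 3.041 = 0.0260 mmol/kg

[CO3²⁻] = 0.0260 mmol/kg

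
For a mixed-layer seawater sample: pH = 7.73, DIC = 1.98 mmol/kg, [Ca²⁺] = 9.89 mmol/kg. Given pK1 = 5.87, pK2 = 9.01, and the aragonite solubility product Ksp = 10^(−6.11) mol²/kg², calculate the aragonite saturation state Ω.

α₂ = 1 / (1 + [H⁺]/K2 + [H⁺]²/(K1K2)) = 1 / (1 + 10^+1.28 + 10^-0.58)
   = 1 / (1 + 19.055 + 0.26303) = 1/20.318 = 0.04922
[CO3²⁻] = α₂ × DIC = 0.04922 × 1.98 = 0.09745 mmol/kg
Ksp = 10^(−6.11) = 7.762×10^-7
Ω = [Ca²⁺][CO3²⁻]/Ksp = (9.89×10^-3)(9.745×10^-5) / 7.762×10^-7 = 1.24

Ω = 1.24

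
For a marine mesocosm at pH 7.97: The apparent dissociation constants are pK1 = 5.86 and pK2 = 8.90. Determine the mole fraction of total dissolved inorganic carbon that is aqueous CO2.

α₀ = 0.00690

α₀ = 1 / (1 + K1/[H⁺] + K1K2/[H⁺]²) = 1 / (1 + 10^+2.11 + 10^+1.18)
   = 1 / (1 + 128.82 + 15.136) = 1/144.96 = 0.006898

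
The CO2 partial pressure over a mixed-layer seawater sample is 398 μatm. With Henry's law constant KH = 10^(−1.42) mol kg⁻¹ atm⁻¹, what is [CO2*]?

KH = 10^(−1.42) = 3.802×10^-2 mol kg⁻¹ atm⁻¹
[CO2*] = KH · pCO2 = 3.802×10^-2 × 398×10^-6 atm = 1.51×10^-5 mol/kg

[CO2*] = 15.1 μmol/kg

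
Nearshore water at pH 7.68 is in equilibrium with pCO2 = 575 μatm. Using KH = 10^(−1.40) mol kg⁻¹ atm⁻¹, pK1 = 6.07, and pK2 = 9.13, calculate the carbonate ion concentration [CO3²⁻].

[CO2*] = KH · pCO2 = 10^(−1.40) × 575×10^-6 = 2.289×10^-5 mol/kg
α₀ = 1/(1 + K1/[H⁺] + K1K2/[H⁺]²) = 1/(1 + 10^+1.61 + 10^+0.16) = 0.02316
DIC = [CO2*]/α₀ = 2.289×10^-5 / 0.02316 = 0.9885 mmol/kg
[CO3²⁻] = α₂·DIC; α₂ = 0.03347, so [CO3²⁻] = 0.03347 × 0.9885 = 0.0331 mmol/kg

[CO3²⁻] = 0.0331 mmol/kg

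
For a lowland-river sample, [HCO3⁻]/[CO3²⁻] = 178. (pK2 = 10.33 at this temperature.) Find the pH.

From K2 = [H⁺][CO3²⁻]/[HCO3⁻]:  pH = pK2 − log₁₀([HCO3⁻]/[CO3²⁻])
log₁₀(178) = +2.250
pH = 10.33 − (+2.250) = 8.08

pH = 8.08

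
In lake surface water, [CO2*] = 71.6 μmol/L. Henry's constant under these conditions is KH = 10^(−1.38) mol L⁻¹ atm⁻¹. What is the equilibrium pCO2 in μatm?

pCO2 = 1720 μatm

KH = 10^(−1.38) = 4.169×10^-2 mol L⁻¹ atm⁻¹
pCO2 = [CO2*]/KH = 71.6×10^-6 / 4.169×10^-2 = 1.72×10^-3 atm = 1720 μatm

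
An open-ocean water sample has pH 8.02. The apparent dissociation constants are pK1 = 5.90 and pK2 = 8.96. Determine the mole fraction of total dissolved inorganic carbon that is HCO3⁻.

α₁ = 0.891

α₁ = 1 / (1 + [H⁺]/K1 + K2/[H⁺]) = 1 / (1 + 10^-2.12 + 10^-0.94)
   = 1 / (1 + 0.0075858 + 0.11482) = 1/1.1224 = 0.8909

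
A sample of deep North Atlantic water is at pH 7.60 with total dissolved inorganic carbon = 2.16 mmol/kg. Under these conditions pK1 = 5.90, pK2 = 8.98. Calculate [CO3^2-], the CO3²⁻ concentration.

[CO3²⁻] = 0.0848 mmol/kg

α₂ = 1 / (1 + [H⁺]/K2 + [H⁺]²/(K1K2)) = 1 / (1 + 10^+1.38 + 10^-0.32)
   = 1 / (1 + 23.988 + 0.47863) = 1/25.467 = 0.03927
[CO3²⁻] = α₂ × DIC = 0.03927 × 2.16 = 0.0848 mmol/kg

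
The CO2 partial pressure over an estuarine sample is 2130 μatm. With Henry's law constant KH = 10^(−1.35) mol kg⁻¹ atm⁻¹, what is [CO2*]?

[CO2*] = 95.1 μmol/kg

KH = 10^(−1.35) = 4.467×10^-2 mol kg⁻¹ atm⁻¹
[CO2*] = KH · pCO2 = 4.467×10^-2 × 2130×10^-6 atm = 9.51×10^-5 mol/kg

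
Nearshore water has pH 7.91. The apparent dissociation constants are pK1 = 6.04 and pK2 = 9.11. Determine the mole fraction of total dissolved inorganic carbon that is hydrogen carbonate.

α₁ = 1 / (1 + [H⁺]/K1 + K2/[H⁺]) = 1 / (1 + 10^-1.87 + 10^-1.20)
   = 1 / (1 + 0.013490 + 0.063096) = 1/1.0766 = 0.9289

α₁ = 0.929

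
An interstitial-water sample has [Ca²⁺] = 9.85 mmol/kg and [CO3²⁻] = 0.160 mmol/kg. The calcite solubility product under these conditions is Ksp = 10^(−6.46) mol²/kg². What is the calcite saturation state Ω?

Ksp = 10^(−6.46) = 3.467×10^-7
Ω = [Ca²⁺][CO3²⁻]/Ksp = (9.85×10^-3)(0.160×10^-3) / 3.467×10^-7 = 4.55

Ω = 4.55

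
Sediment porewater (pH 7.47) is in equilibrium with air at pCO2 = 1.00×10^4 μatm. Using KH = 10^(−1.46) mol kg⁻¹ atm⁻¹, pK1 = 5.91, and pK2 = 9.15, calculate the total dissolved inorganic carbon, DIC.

[CO2*] = KH · pCO2 = 10^(−1.46) × 1.00×10^4×10^-6 = 3.467×10^-4 mol/kg
α₀ = 1/(1 + K1/[H⁺] + K1K2/[H⁺]²) = 1/(1 + 10^+1.56 + 10^-0.12) = 0.02627
DIC = [CO2*]/α₀ = 3.467×10^-4 / 0.02627 = 13.2 mmol/kg

DIC = 13.2 mmol/kg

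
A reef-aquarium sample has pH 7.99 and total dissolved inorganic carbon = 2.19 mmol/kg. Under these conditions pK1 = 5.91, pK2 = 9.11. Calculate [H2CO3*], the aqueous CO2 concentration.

[CO2*] = 16.8 μmol/kg

α₀ = 1 / (1 + K1/[H⁺] + K1K2/[H⁺]²) = 1 / (1 + 10^+2.08 + 10^+0.96)
   = 1 / (1 + 120.23 + 9.1201) = 1/130.35 = 0.007672
[CO2*] = α₀ × DIC = 0.007672 × 2.19 = 0.0168 mmol/kg = 16.8 μmol/kg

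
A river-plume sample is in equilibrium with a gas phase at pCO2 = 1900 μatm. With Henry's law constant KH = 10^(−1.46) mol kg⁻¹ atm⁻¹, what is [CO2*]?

[CO2*] = 65.9 μmol/kg

KH = 10^(−1.46) = 3.467×10^-2 mol kg⁻¹ atm⁻¹
[CO2*] = KH · pCO2 = 3.467×10^-2 × 1900×10^-6 atm = 6.59×10^-5 mol/kg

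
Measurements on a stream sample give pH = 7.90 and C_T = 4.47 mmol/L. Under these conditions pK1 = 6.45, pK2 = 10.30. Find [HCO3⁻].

α₁ = 1 / (1 + [H⁺]/K1 + K2/[H⁺]) = 1 / (1 + 10^-1.45 + 10^-2.40)
   = 1 / (1 + 0.035481 + 0.0039811) = 1/1.0395 = 0.9620
[HCO3⁻] = α₁ × DIC = 0.9620 × 4.47 = 4.30 mmol/L

[HCO3⁻] = 4.30 mmol/L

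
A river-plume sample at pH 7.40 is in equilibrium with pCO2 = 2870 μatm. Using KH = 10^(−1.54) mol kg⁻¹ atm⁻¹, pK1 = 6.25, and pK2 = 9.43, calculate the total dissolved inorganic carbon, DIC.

DIC = 1.26 mmol/kg

[CO2*] = KH · pCO2 = 10^(−1.54) × 2870×10^-6 = 8.277×10^-5 mol/kg
α₀ = 1/(1 + K1/[H⁺] + K1K2/[H⁺]²) = 1/(1 + 10^+1.15 + 10^-0.88) = 0.06554
DIC = [CO2*]/α₀ = 8.277×10^-5 / 0.06554 = 1.26 mmol/kg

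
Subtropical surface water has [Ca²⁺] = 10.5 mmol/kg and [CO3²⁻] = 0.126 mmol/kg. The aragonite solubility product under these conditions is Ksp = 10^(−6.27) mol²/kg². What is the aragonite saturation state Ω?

Ω = 2.46

Ksp = 10^(−6.27) = 5.370×10^-7
Ω = [Ca²⁺][CO3²⁻]/Ksp = (10.5×10^-3)(0.126×10^-3) / 5.370×10^-7 = 2.46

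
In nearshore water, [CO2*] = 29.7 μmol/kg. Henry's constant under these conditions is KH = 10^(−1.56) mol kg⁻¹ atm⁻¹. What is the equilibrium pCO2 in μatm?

KH = 10^(−1.56) = 2.754×10^-2 mol kg⁻¹ atm⁻¹
pCO2 = [CO2*]/KH = 29.7×10^-6 / 2.754×10^-2 = 1.08×10^-3 atm = 1080 μatm

pCO2 = 1080 μatm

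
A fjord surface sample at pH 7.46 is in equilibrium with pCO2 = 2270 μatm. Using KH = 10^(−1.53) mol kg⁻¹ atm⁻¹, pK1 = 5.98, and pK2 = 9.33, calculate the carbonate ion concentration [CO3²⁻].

[CO2*] = KH · pCO2 = 10^(−1.53) × 2270×10^-6 = 6.699×10^-5 mol/kg
α₀ = 1/(1 + K1/[H⁺] + K1K2/[H⁺]²) = 1/(1 + 10^+1.48 + 10^-0.39) = 0.03164
DIC = [CO2*]/α₀ = 6.699×10^-5 / 0.03164 = 2.117 mmol/kg
[CO3²⁻] = α₂·DIC; α₂ = 0.01289, so [CO3²⁻] = 0.01289 × 2.117 = 0.0273 mmol/kg

[CO3²⁻] = 0.0273 mmol/kg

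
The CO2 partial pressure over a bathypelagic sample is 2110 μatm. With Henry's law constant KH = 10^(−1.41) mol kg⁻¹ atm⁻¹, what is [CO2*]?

KH = 10^(−1.41) = 3.890×10^-2 mol kg⁻¹ atm⁻¹
[CO2*] = KH · pCO2 = 3.890×10^-2 × 2110×10^-6 atm = 8.21×10^-5 mol/kg

[CO2*] = 82.1 μmol/kg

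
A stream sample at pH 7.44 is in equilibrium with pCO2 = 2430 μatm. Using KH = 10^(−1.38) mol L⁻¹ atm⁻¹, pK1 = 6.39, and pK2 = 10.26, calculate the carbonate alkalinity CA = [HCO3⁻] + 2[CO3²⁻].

[CO2*] = KH · pCO2 = 10^(−1.38) × 2430×10^-6 = 1.013×10^-4 mol/L
α₀ = 1/(1 + K1/[H⁺] + K1K2/[H⁺]²) = 1/(1 + 10^+1.05 + 10^-1.77) = 0.08172
DIC = [CO2*]/α₀ = 1.013×10^-4 / 0.08172 = 1.240 mmol/L
CA = (α₁ + 2α₂)·DIC = (0.9169 + 2×0.001388) × 1.240 = 1.14 mmol/L

CA = 1.14 mmol/L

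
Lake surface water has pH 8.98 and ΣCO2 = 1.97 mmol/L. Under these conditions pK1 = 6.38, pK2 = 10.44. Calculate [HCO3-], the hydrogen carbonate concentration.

[HCO3⁻] = 1.90 mmol/L

α₁ = 1 / (1 + [H⁺]/K1 + K2/[H⁺]) = 1 / (1 + 10^-2.60 + 10^-1.46)
   = 1 / (1 + 0.0025119 + 0.034674) = 1/1.0372 = 0.9641
[HCO3⁻] = α₁ × DIC = 0.9641 × 1.97 = 1.90 mmol/L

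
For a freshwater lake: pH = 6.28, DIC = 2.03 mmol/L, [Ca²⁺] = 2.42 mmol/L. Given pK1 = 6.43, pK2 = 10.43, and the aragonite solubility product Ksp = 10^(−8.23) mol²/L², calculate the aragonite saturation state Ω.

α₂ = 1 / (1 + [H⁺]/K2 + [H⁺]²/(K1K2)) = 1 / (1 + 10^+4.15 + 10^+4.30)
   = 1 / (1 + 1.4125×10^4 + 1.9953×10^4) = 1/3.4079×10^4 = 2.934×10^-5
[CO3²⁻] = α₂ × DIC = 2.934×10^-5 × 2.03 = 5.957×10^-5 mmol/L = 0.05957 μmol/L
Ksp = 10^(−8.23) = 5.888×10^-9
Ω = [Ca²⁺][CO3²⁻]/Ksp = (2.42×10^-3)(5.957×10^-8) / 5.888×10^-9 = 0.0245

Ω = 0.0245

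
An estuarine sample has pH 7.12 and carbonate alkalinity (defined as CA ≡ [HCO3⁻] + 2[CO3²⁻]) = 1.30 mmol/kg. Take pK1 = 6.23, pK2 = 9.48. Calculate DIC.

DIC = 1.46 mmol/kg

CA = [HCO3⁻] + 2[CO3²⁻] = (α₁ + 2α₂)·DIC
At pH 7.12: [H⁺]/K1 = 10^-0.89 = 0.12882, K2/[H⁺] = 10^-2.36 = 0.0043652
α₁ = 1/(1 + 0.12882 + 0.0043652) = 1/1.1332 = 0.8825; α₂ = α₁·K2/[H⁺] = 0.003852
α₁ + 2α₂ = 0.8902
DIC = CA / (α₁ + 2α₂) = 1.30 / 0.8902 = 1.46 mmol/kg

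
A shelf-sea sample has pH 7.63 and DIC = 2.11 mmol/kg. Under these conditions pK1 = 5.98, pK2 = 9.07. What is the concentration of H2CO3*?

α₀ = 1 / (1 + K1/[H⁺] + K1K2/[H⁺]²) = 1 / (1 + 10^+1.65 + 10^+0.21)
   = 1 / (1 + 44.668 + 1.6218) = 1/47.290 = 0.02115
[CO2*] = α₀ × DIC = 0.02115 × 2.11 = 0.0446 mmol/kg

[CO2*] = 0.0446 mmol/kg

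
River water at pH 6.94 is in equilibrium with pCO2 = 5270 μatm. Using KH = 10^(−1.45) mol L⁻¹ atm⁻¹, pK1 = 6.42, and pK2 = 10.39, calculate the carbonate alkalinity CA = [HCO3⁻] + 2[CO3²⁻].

[CO2*] = KH · pCO2 = 10^(−1.45) × 5270×10^-6 = 1.870×10^-4 mol/L
α₀ = 1/(1 + K1/[H⁺] + K1K2/[H⁺]²) = 1/(1 + 10^+0.52 + 10^-2.93) = 0.2319
DIC = [CO2*]/α₀ = 1.870×10^-4 / 0.2319 = 0.8064 mmol/L
CA = (α₁ + 2α₂)·DIC = (0.7678 + 2×0.0002724) × 0.8064 = 0.620 mmol/L

CA = 0.620 mmol/L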